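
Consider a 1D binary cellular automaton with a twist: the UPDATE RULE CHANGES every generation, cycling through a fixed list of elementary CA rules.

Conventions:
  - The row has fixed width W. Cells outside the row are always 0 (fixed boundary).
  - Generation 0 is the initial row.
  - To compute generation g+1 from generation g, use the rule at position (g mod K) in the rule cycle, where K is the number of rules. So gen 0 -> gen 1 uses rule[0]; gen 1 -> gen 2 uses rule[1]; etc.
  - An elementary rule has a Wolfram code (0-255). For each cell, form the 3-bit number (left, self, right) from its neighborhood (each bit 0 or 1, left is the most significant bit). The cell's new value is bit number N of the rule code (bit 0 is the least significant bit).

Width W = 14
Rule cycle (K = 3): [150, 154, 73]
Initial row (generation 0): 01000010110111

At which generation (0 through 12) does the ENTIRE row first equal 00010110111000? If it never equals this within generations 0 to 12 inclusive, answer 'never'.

Gen 0: 01000010110111
Gen 1 (rule 150): 11100110000010
Gen 2 (rule 154): 11011101000101
Gen 3 (rule 73): 11010100010000
Gen 4 (rule 150): 00010110111000
Gen 5 (rule 154): 00100100110100
Gen 6 (rule 73): 10000000110001
Gen 7 (rule 150): 11000001001011
Gen 8 (rule 154): 10100010110010
Gen 9 (rule 73): 00001000110000
Gen 10 (rule 150): 00011101001000
Gen 11 (rule 154): 00111000110100
Gen 12 (rule 73): 10101010110001

Answer: 4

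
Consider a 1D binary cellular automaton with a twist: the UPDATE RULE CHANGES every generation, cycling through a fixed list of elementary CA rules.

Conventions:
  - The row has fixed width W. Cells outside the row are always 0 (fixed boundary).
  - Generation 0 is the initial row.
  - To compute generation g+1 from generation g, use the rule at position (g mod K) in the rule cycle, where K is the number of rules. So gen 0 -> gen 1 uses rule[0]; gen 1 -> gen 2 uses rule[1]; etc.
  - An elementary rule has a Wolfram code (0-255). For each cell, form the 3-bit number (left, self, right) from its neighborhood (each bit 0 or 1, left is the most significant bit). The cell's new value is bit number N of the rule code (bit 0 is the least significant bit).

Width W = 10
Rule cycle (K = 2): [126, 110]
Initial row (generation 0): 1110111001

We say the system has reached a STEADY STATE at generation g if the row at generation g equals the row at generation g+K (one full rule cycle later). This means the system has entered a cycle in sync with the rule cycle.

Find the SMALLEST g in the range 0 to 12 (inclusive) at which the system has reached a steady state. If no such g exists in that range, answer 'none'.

Answer: 0

Derivation:
Gen 0: 1110111001
Gen 1 (rule 126): 1011101111
Gen 2 (rule 110): 1110111001
Gen 3 (rule 126): 1011101111
Gen 4 (rule 110): 1110111001
Gen 5 (rule 126): 1011101111
Gen 6 (rule 110): 1110111001
Gen 7 (rule 126): 1011101111
Gen 8 (rule 110): 1110111001
Gen 9 (rule 126): 1011101111
Gen 10 (rule 110): 1110111001
Gen 11 (rule 126): 1011101111
Gen 12 (rule 110): 1110111001
Gen 13 (rule 126): 1011101111
Gen 14 (rule 110): 1110111001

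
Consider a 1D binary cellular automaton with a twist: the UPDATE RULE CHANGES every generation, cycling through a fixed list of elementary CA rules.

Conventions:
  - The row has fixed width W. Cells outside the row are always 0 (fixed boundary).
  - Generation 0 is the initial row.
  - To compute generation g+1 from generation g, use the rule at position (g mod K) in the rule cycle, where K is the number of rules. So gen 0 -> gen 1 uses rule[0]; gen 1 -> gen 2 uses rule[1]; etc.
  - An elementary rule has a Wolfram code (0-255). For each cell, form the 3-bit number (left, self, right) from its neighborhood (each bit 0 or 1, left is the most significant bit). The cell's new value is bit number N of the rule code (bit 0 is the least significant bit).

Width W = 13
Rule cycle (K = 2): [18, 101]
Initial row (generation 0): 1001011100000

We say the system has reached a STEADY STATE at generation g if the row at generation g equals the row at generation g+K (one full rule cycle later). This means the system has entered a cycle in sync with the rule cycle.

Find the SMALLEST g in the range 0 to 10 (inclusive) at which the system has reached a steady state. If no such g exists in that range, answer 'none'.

Answer: 7

Derivation:
Gen 0: 1001011100000
Gen 1 (rule 18): 0110000010000
Gen 2 (rule 101): 0010111010111
Gen 3 (rule 18): 0100000000000
Gen 4 (rule 101): 0101111111111
Gen 5 (rule 18): 1000000000000
Gen 6 (rule 101): 1011111111111
Gen 7 (rule 18): 0000000000000
Gen 8 (rule 101): 1111111111111
Gen 9 (rule 18): 0000000000000
Gen 10 (rule 101): 1111111111111
Gen 11 (rule 18): 0000000000000
Gen 12 (rule 101): 1111111111111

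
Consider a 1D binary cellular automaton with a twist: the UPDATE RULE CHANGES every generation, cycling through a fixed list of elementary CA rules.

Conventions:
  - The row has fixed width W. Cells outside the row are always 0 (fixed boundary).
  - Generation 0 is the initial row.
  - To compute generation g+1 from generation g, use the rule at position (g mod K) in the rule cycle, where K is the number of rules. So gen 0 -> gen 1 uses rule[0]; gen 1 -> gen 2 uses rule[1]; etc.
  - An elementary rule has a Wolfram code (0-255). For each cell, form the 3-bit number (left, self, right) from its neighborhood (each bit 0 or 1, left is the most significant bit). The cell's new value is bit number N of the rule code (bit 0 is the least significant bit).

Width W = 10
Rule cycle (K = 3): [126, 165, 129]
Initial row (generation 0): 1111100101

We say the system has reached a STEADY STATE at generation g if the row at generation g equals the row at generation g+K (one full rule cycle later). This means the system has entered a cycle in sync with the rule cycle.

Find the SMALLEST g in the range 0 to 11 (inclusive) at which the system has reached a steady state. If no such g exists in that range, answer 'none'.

Gen 0: 1111100101
Gen 1 (rule 126): 1000111111
Gen 2 (rule 165): 1010011110
Gen 3 (rule 129): 0000001100
Gen 4 (rule 126): 0000011110
Gen 5 (rule 165): 1111001100
Gen 6 (rule 129): 0110000001
Gen 7 (rule 126): 1111000011
Gen 8 (rule 165): 0110011000
Gen 9 (rule 129): 0000000011
Gen 10 (rule 126): 0000000111
Gen 11 (rule 165): 1111110010
Gen 12 (rule 129): 0111100000
Gen 13 (rule 126): 1100110000
Gen 14 (rule 165): 0000000111

Answer: none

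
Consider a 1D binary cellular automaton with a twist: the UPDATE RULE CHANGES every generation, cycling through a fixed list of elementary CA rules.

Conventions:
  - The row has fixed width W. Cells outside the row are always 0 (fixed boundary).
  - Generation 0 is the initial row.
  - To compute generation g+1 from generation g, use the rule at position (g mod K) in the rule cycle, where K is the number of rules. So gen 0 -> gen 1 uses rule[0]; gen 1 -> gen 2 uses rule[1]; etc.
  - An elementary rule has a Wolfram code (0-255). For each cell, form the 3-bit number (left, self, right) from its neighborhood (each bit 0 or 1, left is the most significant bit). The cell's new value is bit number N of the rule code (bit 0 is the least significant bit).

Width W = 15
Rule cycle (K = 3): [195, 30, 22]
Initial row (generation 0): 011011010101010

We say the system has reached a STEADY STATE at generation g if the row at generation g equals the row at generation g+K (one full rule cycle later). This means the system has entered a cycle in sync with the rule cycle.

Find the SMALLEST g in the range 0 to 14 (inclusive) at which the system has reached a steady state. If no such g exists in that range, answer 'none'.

Gen 0: 011011010101010
Gen 1 (rule 195): 101001000000000
Gen 2 (rule 30): 101111100000000
Gen 3 (rule 22): 100000010000000
Gen 4 (rule 195): 001111100111111
Gen 5 (rule 30): 011000011100000
Gen 6 (rule 22): 100100100010000
Gen 7 (rule 195): 001001001100111
Gen 8 (rule 30): 011111111011100
Gen 9 (rule 22): 100000000000010
Gen 10 (rule 195): 001111111111100
Gen 11 (rule 30): 011000000000010
Gen 12 (rule 22): 100100000000111
Gen 13 (rule 195): 001001111111011
Gen 14 (rule 30): 011111000000010
Gen 15 (rule 22): 100000100000111
Gen 16 (rule 195): 001111001111011
Gen 17 (rule 30): 011000111000010

Answer: none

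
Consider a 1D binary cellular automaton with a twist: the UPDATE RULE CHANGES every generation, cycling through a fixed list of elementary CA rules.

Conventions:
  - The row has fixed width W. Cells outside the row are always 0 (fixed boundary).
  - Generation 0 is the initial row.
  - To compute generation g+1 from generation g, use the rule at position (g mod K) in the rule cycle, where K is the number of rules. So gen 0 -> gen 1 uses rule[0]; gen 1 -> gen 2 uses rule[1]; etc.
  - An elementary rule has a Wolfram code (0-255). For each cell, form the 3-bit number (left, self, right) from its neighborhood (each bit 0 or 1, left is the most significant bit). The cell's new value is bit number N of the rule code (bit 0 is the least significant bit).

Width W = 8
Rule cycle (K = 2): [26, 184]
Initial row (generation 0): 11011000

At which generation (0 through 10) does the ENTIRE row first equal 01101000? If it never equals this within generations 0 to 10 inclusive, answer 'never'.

Answer: 4

Derivation:
Gen 0: 11011000
Gen 1 (rule 26): 10010100
Gen 2 (rule 184): 01001010
Gen 3 (rule 26): 10110001
Gen 4 (rule 184): 01101000
Gen 5 (rule 26): 11000100
Gen 6 (rule 184): 10100010
Gen 7 (rule 26): 00010101
Gen 8 (rule 184): 00001010
Gen 9 (rule 26): 00010001
Gen 10 (rule 184): 00001000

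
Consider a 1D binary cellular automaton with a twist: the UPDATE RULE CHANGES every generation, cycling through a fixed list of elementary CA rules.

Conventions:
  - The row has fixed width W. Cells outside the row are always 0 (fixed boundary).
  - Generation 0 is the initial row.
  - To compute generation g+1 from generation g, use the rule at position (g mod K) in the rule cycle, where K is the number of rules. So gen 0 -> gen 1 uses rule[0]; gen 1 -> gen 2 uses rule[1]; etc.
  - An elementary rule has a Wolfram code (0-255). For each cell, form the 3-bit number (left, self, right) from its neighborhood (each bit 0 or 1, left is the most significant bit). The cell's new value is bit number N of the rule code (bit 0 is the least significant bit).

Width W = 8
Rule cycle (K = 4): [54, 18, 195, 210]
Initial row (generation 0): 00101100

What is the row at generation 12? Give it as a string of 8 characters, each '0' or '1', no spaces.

Gen 0: 00101100
Gen 1 (rule 54): 01110010
Gen 2 (rule 18): 10001101
Gen 3 (rule 195): 00110100
Gen 4 (rule 210): 01010010
Gen 5 (rule 54): 11111111
Gen 6 (rule 18): 00000000
Gen 7 (rule 195): 11111111
Gen 8 (rule 210): 01111111
Gen 9 (rule 54): 10000000
Gen 10 (rule 18): 01000000
Gen 11 (rule 195): 10011111
Gen 12 (rule 210): 01101111

Answer: 01101111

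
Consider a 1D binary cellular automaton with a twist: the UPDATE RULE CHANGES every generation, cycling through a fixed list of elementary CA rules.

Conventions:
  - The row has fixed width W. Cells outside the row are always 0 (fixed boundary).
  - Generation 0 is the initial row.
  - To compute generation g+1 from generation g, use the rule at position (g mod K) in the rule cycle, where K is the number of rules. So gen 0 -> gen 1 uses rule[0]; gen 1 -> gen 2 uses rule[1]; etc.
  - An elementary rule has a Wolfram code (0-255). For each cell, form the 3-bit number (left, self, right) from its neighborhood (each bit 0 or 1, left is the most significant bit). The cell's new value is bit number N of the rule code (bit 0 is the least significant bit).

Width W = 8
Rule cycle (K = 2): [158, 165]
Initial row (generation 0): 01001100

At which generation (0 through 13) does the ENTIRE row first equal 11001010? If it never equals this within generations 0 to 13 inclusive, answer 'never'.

Gen 0: 01001100
Gen 1 (rule 158): 11111010
Gen 2 (rule 165): 01110110
Gen 3 (rule 158): 11100101
Gen 4 (rule 165): 01000111
Gen 5 (rule 158): 11101110
Gen 6 (rule 165): 01010100
Gen 7 (rule 158): 11010110
Gen 8 (rule 165): 00111000
Gen 9 (rule 158): 01110100
Gen 10 (rule 165): 00101101
Gen 11 (rule 158): 01101001
Gen 12 (rule 165): 00011001
Gen 13 (rule 158): 00110111

Answer: never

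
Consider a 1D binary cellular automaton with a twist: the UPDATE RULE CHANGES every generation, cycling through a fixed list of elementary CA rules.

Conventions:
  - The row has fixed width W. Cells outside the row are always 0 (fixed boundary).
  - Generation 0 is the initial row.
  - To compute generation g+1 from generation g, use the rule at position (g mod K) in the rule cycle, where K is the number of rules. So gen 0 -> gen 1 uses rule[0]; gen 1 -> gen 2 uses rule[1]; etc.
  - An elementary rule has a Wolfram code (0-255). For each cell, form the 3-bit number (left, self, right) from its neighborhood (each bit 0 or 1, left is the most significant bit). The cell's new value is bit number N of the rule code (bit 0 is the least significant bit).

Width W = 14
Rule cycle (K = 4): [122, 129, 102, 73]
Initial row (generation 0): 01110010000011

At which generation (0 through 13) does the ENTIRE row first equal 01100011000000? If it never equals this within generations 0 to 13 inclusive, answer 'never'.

Gen 0: 01110010000011
Gen 1 (rule 122): 11011101000111
Gen 2 (rule 129): 00001000010010
Gen 3 (rule 102): 00011000110110
Gen 4 (rule 73): 11011010110110
Gen 5 (rule 122): 11111101111111
Gen 6 (rule 129): 01111000111110
Gen 7 (rule 102): 10001001000010
Gen 8 (rule 73): 00100000011000
Gen 9 (rule 122): 01010000111100
Gen 10 (rule 129): 00000110011001
Gen 11 (rule 102): 00001010101011
Gen 12 (rule 73): 11100000000011
Gen 13 (rule 122): 10110000000111

Answer: never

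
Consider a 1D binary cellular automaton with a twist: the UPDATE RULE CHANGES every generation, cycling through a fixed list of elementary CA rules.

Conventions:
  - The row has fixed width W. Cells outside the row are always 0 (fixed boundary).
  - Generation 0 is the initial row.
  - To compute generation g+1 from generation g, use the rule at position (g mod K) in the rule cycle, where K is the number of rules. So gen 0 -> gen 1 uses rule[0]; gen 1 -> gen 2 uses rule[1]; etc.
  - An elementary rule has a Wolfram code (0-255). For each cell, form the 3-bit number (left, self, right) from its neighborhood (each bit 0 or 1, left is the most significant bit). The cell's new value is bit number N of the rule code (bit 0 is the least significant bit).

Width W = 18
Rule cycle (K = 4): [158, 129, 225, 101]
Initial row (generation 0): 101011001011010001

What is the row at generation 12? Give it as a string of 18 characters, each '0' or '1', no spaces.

Answer: 000000101111000001

Derivation:
Gen 0: 101011001011010001
Gen 1 (rule 158): 101010111010011011
Gen 2 (rule 129): 000000010000000000
Gen 3 (rule 225): 111111000111111111
Gen 4 (rule 101): 000001010000000001
Gen 5 (rule 158): 000011011000000011
Gen 6 (rule 129): 111000000011111000
Gen 7 (rule 225): 011011111001111011
Gen 8 (rule 101): 001100001000001101
Gen 9 (rule 158): 011010011100011001
Gen 10 (rule 129): 000000001001000000
Gen 11 (rule 225): 111111100000011111
Gen 12 (rule 101): 000000101111000001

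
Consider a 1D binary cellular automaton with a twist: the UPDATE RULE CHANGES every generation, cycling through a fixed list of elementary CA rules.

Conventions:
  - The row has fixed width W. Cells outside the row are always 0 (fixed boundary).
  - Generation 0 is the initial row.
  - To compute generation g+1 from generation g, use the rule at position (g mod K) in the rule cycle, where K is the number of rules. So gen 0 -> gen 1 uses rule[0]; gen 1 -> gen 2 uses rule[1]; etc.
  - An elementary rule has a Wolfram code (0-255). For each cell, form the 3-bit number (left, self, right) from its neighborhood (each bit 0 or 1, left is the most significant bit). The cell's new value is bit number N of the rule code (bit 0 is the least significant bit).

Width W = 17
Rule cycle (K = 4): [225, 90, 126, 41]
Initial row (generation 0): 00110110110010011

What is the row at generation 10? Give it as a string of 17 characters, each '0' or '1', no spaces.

Gen 0: 00110110110010011
Gen 1 (rule 225): 10011011010000001
Gen 2 (rule 90): 01111011001000010
Gen 3 (rule 126): 11001111111100111
Gen 4 (rule 41): 10001000000000100
Gen 5 (rule 225): 00100011111110001
Gen 6 (rule 90): 01010110000011010
Gen 7 (rule 126): 11111111000111111
Gen 8 (rule 41): 10000000010100000
Gen 9 (rule 225): 00111111001001111
Gen 10 (rule 90): 01100001110111001

Answer: 01100001110111001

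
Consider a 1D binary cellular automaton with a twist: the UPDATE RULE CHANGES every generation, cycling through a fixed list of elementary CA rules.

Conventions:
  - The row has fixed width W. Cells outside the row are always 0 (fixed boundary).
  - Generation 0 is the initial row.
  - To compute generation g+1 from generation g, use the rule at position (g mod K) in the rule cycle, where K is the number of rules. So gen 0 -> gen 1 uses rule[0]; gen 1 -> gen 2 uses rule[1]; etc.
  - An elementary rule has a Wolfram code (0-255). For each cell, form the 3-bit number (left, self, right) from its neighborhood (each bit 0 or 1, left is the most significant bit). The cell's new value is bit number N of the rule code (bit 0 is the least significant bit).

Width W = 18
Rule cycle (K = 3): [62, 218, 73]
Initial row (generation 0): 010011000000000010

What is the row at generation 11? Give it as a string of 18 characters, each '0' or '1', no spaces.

Answer: 111111111110000111

Derivation:
Gen 0: 010011000000000010
Gen 1 (rule 62): 111110100000000111
Gen 2 (rule 218): 111110010000001111
Gen 3 (rule 73): 100010000111101001
Gen 4 (rule 62): 110111001100011111
Gen 5 (rule 218): 110111111110111111
Gen 6 (rule 73): 110100000010100001
Gen 7 (rule 62): 101110000111110011
Gen 8 (rule 218): 001111001111111111
Gen 9 (rule 73): 101001001000000001
Gen 10 (rule 62): 111111111100000011
Gen 11 (rule 218): 111111111110000111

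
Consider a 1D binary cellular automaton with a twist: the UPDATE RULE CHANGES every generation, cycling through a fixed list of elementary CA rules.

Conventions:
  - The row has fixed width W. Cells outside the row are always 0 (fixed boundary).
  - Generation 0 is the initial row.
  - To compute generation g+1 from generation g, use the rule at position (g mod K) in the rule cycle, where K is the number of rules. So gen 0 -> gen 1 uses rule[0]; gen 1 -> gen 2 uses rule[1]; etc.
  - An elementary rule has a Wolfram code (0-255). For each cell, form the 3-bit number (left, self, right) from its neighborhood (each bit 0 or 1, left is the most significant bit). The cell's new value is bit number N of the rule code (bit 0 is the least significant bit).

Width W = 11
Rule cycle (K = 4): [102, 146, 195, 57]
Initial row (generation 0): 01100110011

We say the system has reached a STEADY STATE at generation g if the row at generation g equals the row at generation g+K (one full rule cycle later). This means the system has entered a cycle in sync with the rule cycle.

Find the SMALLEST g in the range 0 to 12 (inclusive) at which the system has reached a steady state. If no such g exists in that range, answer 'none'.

Answer: none

Derivation:
Gen 0: 01100110011
Gen 1 (rule 102): 10101010101
Gen 2 (rule 146): 00000000000
Gen 3 (rule 195): 11111111111
Gen 4 (rule 57): 10000000000
Gen 5 (rule 102): 10000000000
Gen 6 (rule 146): 01000000000
Gen 7 (rule 195): 10011111111
Gen 8 (rule 57): 01010000000
Gen 9 (rule 102): 11110000000
Gen 10 (rule 146): 01101000000
Gen 11 (rule 195): 10100011111
Gen 12 (rule 57): 01011010000
Gen 13 (rule 102): 11101110000
Gen 14 (rule 146): 01000101000
Gen 15 (rule 195): 10011000011
Gen 16 (rule 57): 01010111010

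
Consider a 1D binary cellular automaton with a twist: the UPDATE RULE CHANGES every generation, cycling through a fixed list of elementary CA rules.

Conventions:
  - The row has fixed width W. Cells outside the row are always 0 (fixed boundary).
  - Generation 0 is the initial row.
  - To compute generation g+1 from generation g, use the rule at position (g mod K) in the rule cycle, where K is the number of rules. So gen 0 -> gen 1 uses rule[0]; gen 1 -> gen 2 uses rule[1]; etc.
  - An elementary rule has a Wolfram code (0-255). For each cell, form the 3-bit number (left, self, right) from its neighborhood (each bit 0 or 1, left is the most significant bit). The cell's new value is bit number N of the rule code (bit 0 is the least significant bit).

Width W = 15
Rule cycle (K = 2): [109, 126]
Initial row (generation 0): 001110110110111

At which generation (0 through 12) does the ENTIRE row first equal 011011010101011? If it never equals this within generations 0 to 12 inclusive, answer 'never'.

Gen 0: 001110110110111
Gen 1 (rule 109): 101011111111101
Gen 2 (rule 126): 111110000000111
Gen 3 (rule 109): 100010111110101
Gen 4 (rule 126): 110111100011111
Gen 5 (rule 109): 111100101010001
Gen 6 (rule 126): 100111111111011
Gen 7 (rule 109): 100100000001111
Gen 8 (rule 126): 111110000011001
Gen 9 (rule 109): 100010111011001
Gen 10 (rule 126): 110111101111111
Gen 11 (rule 109): 111100111000001
Gen 12 (rule 126): 100111101100011

Answer: never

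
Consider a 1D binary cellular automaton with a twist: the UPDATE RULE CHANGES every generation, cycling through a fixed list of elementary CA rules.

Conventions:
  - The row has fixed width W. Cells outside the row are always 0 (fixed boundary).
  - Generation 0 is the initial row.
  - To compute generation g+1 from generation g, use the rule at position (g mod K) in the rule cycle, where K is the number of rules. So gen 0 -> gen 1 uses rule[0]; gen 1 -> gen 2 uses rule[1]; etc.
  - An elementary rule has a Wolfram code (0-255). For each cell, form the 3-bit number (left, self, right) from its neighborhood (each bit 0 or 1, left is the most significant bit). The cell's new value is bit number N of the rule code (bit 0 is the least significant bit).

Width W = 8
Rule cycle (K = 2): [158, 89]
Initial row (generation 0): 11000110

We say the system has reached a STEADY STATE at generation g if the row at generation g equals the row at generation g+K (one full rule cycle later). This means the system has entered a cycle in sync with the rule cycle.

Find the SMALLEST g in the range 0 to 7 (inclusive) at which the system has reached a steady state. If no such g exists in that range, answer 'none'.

Gen 0: 11000110
Gen 1 (rule 158): 10101101
Gen 2 (rule 89): 00001100
Gen 3 (rule 158): 00011010
Gen 4 (rule 89): 11011001
Gen 5 (rule 158): 10010111
Gen 6 (rule 89): 01000101
Gen 7 (rule 158): 11101101
Gen 8 (rule 89): 10101100
Gen 9 (rule 158): 10101010

Answer: none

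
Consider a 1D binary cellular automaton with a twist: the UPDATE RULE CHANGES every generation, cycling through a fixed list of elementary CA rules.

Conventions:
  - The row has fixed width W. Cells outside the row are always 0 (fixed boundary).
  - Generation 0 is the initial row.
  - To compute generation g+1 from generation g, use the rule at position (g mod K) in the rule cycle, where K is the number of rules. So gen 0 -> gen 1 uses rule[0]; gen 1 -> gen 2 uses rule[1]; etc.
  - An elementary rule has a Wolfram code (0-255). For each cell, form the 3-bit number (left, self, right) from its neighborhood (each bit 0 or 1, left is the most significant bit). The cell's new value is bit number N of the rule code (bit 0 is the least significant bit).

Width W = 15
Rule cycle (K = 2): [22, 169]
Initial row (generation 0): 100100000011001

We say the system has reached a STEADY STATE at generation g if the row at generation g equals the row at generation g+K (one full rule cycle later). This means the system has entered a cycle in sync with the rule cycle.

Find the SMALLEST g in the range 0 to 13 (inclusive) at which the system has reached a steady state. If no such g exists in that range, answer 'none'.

Answer: none

Derivation:
Gen 0: 100100000011001
Gen 1 (rule 22): 111110000100111
Gen 2 (rule 169): 111100110000110
Gen 3 (rule 22): 000011001001001
Gen 4 (rule 169): 111010000000000
Gen 5 (rule 22): 000011000000000
Gen 6 (rule 169): 111010011111111
Gen 7 (rule 22): 000011100000000
Gen 8 (rule 169): 111011001111111
Gen 9 (rule 22): 000000110000000
Gen 10 (rule 169): 111110100111111
Gen 11 (rule 22): 000000111000000
Gen 12 (rule 169): 111110110011111
Gen 13 (rule 22): 000000001100000
Gen 14 (rule 169): 111111101001111
Gen 15 (rule 22): 000000001110000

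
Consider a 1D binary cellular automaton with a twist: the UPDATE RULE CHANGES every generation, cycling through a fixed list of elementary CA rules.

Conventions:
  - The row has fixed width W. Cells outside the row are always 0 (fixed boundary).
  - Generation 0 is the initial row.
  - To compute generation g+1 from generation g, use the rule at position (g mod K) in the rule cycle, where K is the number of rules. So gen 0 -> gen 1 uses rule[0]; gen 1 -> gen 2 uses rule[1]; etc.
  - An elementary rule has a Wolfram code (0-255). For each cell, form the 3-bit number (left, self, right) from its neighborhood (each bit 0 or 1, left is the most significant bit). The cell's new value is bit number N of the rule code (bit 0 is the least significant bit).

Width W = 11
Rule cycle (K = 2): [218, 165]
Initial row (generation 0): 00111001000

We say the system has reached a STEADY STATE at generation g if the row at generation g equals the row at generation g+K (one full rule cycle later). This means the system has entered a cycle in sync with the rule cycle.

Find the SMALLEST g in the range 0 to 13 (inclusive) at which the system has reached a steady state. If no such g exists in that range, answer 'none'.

Answer: 13

Derivation:
Gen 0: 00111001000
Gen 1 (rule 218): 01111110100
Gen 2 (rule 165): 00111101101
Gen 3 (rule 218): 01111101100
Gen 4 (rule 165): 00111010001
Gen 5 (rule 218): 01111001010
Gen 6 (rule 165): 00110001110
Gen 7 (rule 218): 01111011111
Gen 8 (rule 165): 00110101110
Gen 9 (rule 218): 01110001111
Gen 10 (rule 165): 00100100110
Gen 11 (rule 218): 01011011111
Gen 12 (rule 165): 01100101110
Gen 13 (rule 218): 11111001111
Gen 14 (rule 165): 01110000110
Gen 15 (rule 218): 11111001111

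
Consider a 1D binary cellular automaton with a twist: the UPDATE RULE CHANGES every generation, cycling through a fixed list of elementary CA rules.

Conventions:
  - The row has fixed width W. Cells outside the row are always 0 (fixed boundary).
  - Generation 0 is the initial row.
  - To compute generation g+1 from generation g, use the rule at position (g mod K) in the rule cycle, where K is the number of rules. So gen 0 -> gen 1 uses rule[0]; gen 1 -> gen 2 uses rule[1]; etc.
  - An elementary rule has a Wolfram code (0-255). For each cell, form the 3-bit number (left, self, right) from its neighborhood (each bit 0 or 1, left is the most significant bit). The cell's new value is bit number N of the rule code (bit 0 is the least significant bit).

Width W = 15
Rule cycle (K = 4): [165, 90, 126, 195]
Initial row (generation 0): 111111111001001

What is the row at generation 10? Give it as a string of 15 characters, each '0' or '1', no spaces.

Gen 0: 111111111001001
Gen 1 (rule 165): 011111110001001
Gen 2 (rule 90): 110000011010110
Gen 3 (rule 126): 111000111111111
Gen 4 (rule 195): 011011011111111
Gen 5 (rule 165): 000100101111110
Gen 6 (rule 90): 001011001000011
Gen 7 (rule 126): 011111111100111
Gen 8 (rule 195): 101111111101011
Gen 9 (rule 165): 110111111011100
Gen 10 (rule 90): 110100001010110

Answer: 110100001010110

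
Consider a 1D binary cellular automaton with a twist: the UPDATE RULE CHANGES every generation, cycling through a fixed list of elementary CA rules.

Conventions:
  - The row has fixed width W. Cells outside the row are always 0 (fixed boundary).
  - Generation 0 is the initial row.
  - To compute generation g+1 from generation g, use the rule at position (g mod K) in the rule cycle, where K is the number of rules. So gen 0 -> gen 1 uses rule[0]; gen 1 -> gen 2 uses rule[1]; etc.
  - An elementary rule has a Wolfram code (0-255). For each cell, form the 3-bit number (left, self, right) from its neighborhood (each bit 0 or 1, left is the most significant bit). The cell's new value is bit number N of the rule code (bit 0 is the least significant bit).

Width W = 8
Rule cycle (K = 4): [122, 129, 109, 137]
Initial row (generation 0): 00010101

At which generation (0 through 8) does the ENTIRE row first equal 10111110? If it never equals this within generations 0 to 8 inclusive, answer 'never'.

Answer: never

Derivation:
Gen 0: 00010101
Gen 1 (rule 122): 00101010
Gen 2 (rule 129): 10000000
Gen 3 (rule 109): 10111111
Gen 4 (rule 137): 00111110
Gen 5 (rule 122): 01100011
Gen 6 (rule 129): 00001000
Gen 7 (rule 109): 11101011
Gen 8 (rule 137): 11000010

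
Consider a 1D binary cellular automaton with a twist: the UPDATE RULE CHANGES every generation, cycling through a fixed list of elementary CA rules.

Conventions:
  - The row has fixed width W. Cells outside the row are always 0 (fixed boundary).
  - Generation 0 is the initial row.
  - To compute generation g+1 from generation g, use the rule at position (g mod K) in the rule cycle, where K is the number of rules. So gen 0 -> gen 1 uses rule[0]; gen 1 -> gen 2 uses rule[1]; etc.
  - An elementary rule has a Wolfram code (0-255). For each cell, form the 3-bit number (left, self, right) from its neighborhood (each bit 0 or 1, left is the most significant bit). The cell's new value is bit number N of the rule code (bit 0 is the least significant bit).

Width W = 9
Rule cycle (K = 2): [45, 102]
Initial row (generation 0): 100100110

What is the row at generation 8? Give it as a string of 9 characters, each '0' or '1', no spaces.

Answer: 100011110

Derivation:
Gen 0: 100100110
Gen 1 (rule 45): 100100100
Gen 2 (rule 102): 101101100
Gen 3 (rule 45): 111011001
Gen 4 (rule 102): 001101011
Gen 5 (rule 45): 101011110
Gen 6 (rule 102): 111100010
Gen 7 (rule 45): 100001010
Gen 8 (rule 102): 100011110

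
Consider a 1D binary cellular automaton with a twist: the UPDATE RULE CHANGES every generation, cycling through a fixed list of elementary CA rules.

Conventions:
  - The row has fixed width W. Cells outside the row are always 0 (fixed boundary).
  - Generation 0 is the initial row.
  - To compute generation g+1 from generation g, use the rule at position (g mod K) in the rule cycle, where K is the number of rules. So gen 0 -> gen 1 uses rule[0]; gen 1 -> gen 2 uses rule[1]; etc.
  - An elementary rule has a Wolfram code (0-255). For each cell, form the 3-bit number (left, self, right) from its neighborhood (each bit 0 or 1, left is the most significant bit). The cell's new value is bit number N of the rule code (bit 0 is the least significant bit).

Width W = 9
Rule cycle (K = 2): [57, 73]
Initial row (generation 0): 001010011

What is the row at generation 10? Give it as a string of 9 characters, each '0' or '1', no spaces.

Answer: 000001001

Derivation:
Gen 0: 001010011
Gen 1 (rule 57): 100101010
Gen 2 (rule 73): 000000000
Gen 3 (rule 57): 111111111
Gen 4 (rule 73): 100000001
Gen 5 (rule 57): 011111100
Gen 6 (rule 73): 010000101
Gen 7 (rule 57): 001110010
Gen 8 (rule 73): 101010000
Gen 9 (rule 57): 010101111
Gen 10 (rule 73): 000001001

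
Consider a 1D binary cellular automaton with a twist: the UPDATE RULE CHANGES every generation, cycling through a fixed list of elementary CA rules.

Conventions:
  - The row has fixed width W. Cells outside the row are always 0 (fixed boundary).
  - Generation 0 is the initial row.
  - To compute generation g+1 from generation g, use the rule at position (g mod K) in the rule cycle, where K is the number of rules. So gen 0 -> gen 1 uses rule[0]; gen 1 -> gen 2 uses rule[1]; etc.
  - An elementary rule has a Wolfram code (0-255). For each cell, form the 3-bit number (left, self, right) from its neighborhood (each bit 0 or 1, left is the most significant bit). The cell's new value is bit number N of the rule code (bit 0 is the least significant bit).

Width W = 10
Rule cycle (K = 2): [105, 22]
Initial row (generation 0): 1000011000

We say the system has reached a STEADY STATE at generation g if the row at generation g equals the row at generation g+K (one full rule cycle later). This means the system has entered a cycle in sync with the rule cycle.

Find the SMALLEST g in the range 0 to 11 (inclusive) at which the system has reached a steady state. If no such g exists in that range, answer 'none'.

Gen 0: 1000011000
Gen 1 (rule 105): 0011011011
Gen 2 (rule 22): 0100000000
Gen 3 (rule 105): 0001111111
Gen 4 (rule 22): 0010000000
Gen 5 (rule 105): 1000111111
Gen 6 (rule 22): 1101000000
Gen 7 (rule 105): 1110011111
Gen 8 (rule 22): 0001100000
Gen 9 (rule 105): 1101101111
Gen 10 (rule 22): 0000000000
Gen 11 (rule 105): 1111111111
Gen 12 (rule 22): 0000000000
Gen 13 (rule 105): 1111111111

Answer: 10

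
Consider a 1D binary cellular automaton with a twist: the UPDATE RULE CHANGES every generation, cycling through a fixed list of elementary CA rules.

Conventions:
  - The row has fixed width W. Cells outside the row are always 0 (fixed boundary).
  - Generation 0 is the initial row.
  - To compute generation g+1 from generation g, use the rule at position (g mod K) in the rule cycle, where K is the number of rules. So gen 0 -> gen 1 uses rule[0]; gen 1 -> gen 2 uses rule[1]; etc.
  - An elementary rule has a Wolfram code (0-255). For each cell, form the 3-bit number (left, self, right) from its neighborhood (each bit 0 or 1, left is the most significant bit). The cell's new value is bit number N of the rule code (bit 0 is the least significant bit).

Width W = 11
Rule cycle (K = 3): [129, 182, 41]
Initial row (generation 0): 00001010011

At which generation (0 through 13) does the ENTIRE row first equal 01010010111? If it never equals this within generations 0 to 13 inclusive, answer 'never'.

Answer: never

Derivation:
Gen 0: 00001010011
Gen 1 (rule 129): 11100000000
Gen 2 (rule 182): 01010000000
Gen 3 (rule 41): 00100111111
Gen 4 (rule 129): 10000011110
Gen 5 (rule 182): 11000101101
Gen 6 (rule 41): 10010011010
Gen 7 (rule 129): 00000000000
Gen 8 (rule 182): 00000000000
Gen 9 (rule 41): 11111111111
Gen 10 (rule 129): 01111111110
Gen 11 (rule 182): 10111111101
Gen 12 (rule 41): 01100000010
Gen 13 (rule 129): 00001111000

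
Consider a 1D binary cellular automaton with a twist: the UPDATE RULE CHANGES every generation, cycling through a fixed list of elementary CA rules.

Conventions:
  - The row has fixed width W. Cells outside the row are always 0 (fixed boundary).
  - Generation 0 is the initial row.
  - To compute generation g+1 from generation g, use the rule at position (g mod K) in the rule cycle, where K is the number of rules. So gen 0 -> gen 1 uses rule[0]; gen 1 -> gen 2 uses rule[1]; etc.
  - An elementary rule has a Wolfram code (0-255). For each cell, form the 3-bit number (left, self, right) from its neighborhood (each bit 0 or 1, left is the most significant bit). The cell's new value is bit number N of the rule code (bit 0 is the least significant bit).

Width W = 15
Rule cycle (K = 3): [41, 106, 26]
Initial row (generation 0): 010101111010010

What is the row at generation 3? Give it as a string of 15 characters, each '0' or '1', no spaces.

Answer: 100100110100000

Derivation:
Gen 0: 010101111010010
Gen 1 (rule 41): 001011000100000
Gen 2 (rule 106): 010111001000000
Gen 3 (rule 26): 100100110100000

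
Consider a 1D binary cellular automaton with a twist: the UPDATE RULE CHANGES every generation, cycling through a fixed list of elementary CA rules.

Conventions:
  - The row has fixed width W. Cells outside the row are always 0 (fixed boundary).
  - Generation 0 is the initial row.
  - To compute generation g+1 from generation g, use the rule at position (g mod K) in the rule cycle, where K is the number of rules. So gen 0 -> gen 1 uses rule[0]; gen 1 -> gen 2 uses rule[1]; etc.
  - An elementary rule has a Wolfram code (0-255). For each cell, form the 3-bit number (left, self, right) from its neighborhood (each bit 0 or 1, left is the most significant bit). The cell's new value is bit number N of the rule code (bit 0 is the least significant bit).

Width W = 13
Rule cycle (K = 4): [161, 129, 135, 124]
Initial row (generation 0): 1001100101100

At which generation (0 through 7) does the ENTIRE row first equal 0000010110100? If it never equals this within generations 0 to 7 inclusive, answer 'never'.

Answer: never

Derivation:
Gen 0: 1001100101100
Gen 1 (rule 161): 0000000010001
Gen 2 (rule 129): 1111111000100
Gen 3 (rule 135): 0111110011101
Gen 4 (rule 124): 0100011010111
Gen 5 (rule 161): 0001000101010
Gen 6 (rule 129): 1100010000000
Gen 7 (rule 135): 0001110111111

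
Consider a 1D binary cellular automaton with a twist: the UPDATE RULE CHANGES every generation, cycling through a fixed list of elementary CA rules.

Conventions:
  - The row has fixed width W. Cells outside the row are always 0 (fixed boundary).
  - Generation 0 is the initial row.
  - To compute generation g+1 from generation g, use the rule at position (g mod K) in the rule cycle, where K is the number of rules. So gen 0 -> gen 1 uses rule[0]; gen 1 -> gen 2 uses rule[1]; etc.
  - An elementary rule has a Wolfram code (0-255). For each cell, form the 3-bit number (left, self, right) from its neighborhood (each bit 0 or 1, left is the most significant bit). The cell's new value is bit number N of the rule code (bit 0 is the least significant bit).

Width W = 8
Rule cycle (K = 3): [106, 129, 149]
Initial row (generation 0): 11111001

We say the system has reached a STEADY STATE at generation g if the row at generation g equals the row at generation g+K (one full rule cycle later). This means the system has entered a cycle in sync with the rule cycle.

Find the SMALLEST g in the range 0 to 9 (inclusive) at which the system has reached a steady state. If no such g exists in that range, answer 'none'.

Answer: none

Derivation:
Gen 0: 11111001
Gen 1 (rule 106): 10001010
Gen 2 (rule 129): 00100000
Gen 3 (rule 149): 10111111
Gen 4 (rule 106): 01100001
Gen 5 (rule 129): 00001100
Gen 6 (rule 149): 11100011
Gen 7 (rule 106): 10100111
Gen 8 (rule 129): 00000010
Gen 9 (rule 149): 11111011
Gen 10 (rule 106): 10001111
Gen 11 (rule 129): 00100110
Gen 12 (rule 149): 10110001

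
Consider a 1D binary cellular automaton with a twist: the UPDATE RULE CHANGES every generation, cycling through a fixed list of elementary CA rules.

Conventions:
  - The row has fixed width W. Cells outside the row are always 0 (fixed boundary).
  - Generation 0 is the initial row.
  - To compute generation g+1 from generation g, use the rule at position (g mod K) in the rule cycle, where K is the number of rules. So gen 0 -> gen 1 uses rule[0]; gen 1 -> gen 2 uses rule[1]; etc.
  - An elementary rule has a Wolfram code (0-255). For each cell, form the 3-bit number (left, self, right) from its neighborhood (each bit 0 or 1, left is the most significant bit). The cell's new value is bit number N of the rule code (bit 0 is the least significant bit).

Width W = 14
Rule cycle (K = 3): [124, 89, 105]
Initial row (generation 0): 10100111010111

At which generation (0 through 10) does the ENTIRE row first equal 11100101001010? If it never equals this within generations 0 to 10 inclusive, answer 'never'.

Gen 0: 10100111010111
Gen 1 (rule 124): 11110101111101
Gen 2 (rule 89): 10010001000100
Gen 3 (rule 105): 00000100010001
Gen 4 (rule 124): 00000110011001
Gen 5 (rule 89): 11110111011100
Gen 6 (rule 105): 10011101110101
Gen 7 (rule 124): 11010111011111
Gen 8 (rule 89): 11000101010001
Gen 9 (rule 105): 11010010100100
Gen 10 (rule 124): 11111011110110

Answer: never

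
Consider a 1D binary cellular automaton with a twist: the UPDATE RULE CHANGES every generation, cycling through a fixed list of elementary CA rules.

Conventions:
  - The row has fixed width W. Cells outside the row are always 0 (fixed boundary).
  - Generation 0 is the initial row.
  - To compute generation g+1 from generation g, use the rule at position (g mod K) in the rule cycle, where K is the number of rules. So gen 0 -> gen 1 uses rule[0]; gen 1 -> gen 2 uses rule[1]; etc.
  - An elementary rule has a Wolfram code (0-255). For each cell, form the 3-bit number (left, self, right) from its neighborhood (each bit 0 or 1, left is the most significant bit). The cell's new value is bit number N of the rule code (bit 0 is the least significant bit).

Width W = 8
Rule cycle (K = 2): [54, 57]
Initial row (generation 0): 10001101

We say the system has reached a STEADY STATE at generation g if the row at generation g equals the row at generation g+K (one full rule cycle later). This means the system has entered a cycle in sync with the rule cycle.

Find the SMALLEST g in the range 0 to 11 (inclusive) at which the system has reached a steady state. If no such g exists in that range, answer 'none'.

Gen 0: 10001101
Gen 1 (rule 54): 11010011
Gen 2 (rule 57): 10101010
Gen 3 (rule 54): 11111111
Gen 4 (rule 57): 10000000
Gen 5 (rule 54): 11000000
Gen 6 (rule 57): 10111111
Gen 7 (rule 54): 11000000
Gen 8 (rule 57): 10111111
Gen 9 (rule 54): 11000000
Gen 10 (rule 57): 10111111
Gen 11 (rule 54): 11000000
Gen 12 (rule 57): 10111111
Gen 13 (rule 54): 11000000

Answer: 5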